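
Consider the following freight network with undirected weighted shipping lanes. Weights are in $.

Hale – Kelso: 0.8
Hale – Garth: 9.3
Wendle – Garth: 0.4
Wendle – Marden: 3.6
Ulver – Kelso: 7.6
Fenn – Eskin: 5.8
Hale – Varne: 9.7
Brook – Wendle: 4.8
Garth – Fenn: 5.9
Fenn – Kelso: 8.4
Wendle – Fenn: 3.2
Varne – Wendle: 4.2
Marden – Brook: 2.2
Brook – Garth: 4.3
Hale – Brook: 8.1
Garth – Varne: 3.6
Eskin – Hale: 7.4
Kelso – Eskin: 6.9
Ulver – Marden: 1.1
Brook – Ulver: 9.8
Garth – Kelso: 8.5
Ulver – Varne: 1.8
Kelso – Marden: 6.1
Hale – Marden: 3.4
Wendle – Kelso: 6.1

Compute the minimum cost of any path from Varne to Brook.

$5.1

Settle nodes by increasing distance from Varne:
Varne: 0
Ulver: 1.8  (via Varne)
Marden: 2.9  (via Ulver)
Garth: 3.6  (via Varne)
Wendle: 4  (via Garth)
Brook: 5.1  (via Marden)
Shortest route: Varne–Ulver–Marden–Brook = $5.1.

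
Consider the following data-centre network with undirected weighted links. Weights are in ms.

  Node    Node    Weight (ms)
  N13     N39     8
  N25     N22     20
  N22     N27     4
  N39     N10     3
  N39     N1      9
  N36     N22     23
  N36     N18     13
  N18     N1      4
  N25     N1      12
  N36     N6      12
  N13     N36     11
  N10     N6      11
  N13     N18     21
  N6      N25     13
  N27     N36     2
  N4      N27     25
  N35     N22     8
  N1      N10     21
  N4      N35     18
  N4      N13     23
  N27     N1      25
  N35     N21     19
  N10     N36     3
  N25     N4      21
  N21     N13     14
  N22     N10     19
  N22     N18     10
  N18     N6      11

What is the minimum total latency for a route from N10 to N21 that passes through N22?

36 ms

Shortest N10→N22: N10–N36–N27–N22 = 9
Best N22 to N21: N22–N35–N21 costing 27
Total via N22: 9 + 27 = 36 ms.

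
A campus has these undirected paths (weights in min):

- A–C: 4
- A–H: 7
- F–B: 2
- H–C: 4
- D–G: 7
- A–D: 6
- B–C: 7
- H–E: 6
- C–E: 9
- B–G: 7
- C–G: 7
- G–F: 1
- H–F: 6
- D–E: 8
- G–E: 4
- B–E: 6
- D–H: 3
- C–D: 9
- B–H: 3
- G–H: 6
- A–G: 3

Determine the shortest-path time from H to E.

Settle nodes by increasing distance from H:
H: 0
B: 3  (via H)
D: 3  (via H)
C: 4  (via H)
F: 5  (via B)
E: 6  (via H)
Shortest route: H–E = 6 min.

6 min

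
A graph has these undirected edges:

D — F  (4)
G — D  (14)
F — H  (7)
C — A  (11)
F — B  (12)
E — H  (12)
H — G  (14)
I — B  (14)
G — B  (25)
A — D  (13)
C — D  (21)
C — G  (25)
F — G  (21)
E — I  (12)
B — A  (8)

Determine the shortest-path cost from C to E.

44

Settle nodes by increasing distance from C:
C: 0
A: 11  (via C)
B: 19  (via A)
D: 21  (via C)
F: 25  (via D)
G: 25  (via C)
H: 32  (via F)
I: 33  (via B)
E: 44  (via H)
Shortest route: C–D–F–H–E = 44.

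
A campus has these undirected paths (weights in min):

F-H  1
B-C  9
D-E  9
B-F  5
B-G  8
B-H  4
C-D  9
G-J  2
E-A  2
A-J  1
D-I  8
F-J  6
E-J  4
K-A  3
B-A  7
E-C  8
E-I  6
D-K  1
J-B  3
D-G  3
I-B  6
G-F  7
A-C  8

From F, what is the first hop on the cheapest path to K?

Enumerating some paths:
F → G → D → K: 7+3+1 = 11
F → H → B → J → A → K: 1+4+3+1+3 = 12
F → B → J → A → K: 5+3+1+3 = 12
F → J → A → K: 6+1+3 = 10
The minimum is 10 min via F → J → A → K.
So from F the first move is to J.

J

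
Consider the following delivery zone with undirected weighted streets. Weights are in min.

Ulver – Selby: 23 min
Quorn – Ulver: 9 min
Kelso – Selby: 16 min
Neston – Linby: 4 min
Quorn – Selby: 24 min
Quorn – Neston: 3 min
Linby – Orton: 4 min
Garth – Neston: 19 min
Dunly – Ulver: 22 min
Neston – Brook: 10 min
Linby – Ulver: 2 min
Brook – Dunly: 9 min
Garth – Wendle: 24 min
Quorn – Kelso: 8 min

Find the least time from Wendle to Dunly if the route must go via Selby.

Best Wendle to Selby: Wendle → Garth → Neston → Quorn → Selby costing 70
Best Selby to Dunly: Selby → Ulver → Dunly costing 45
Total via Selby: 70 + 45 = 115 min.

115 min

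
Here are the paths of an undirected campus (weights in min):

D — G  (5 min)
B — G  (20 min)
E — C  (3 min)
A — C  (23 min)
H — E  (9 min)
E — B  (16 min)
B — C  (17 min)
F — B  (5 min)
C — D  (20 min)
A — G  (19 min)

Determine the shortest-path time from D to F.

Shortest distances from D:
D: 0
G: 5  (via D)
C: 20  (via D)
E: 23  (via C)
A: 24  (via G)
B: 25  (via G)
F: 30  (via B)
Shortest route: D → G → B → F = 30 min.

30 min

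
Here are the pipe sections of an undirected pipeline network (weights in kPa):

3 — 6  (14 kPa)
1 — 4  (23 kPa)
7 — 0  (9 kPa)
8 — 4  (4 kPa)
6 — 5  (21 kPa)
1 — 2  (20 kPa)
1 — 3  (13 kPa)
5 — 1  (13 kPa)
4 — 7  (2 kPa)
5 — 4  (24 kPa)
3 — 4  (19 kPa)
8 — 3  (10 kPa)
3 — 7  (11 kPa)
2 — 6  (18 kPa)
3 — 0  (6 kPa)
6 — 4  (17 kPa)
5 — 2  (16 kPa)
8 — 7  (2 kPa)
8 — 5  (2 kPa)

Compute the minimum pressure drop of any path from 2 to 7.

Compare a few routes:
2 - 1 - 5 - 8 - 7: 20+13+2+2 = 37
2 - 6 - 4 - 7: 18+17+2 = 37
2 - 5 - 8 - 7: 16+2+2 = 20
2 - 5 - 8 - 4 - 7: 16+2+4+2 = 24
Cheapest is 2 - 5 - 8 - 7 at 20 kPa.

20 kPa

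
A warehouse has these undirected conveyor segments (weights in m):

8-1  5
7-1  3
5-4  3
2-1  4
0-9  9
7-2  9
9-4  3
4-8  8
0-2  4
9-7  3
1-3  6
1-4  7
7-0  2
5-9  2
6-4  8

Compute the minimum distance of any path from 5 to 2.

11 m

Shortest distances from 5:
5: 0
9: 2  (via 5)
4: 3  (via 5)
7: 5  (via 9)
0: 7  (via 7)
1: 8  (via 7)
2: 11  (via 0)
Shortest route: 5 → 9 → 7 → 0 → 2 = 11 m.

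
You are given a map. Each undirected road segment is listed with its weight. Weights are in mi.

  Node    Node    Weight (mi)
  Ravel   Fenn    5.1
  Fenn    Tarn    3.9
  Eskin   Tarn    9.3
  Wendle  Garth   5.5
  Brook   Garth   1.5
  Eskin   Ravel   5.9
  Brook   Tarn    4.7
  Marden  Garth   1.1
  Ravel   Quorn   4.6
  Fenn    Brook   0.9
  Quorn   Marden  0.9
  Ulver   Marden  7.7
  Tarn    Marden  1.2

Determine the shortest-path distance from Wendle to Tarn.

Settle nodes by increasing distance from Wendle:
Wendle: 0
Garth: 5.5  (via Wendle)
Marden: 6.6  (via Garth)
Brook: 7  (via Garth)
Quorn: 7.5  (via Marden)
Tarn: 7.8  (via Marden)
Shortest route: Wendle–Garth–Marden–Tarn = 7.8 mi.

7.8 mi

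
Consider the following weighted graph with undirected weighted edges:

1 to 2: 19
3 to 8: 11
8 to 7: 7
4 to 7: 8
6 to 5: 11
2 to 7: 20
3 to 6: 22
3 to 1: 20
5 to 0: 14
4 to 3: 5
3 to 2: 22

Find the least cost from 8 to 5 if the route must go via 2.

Best 8 to 2: 8 → 7 → 2 costing 27
Best 2 to 5: 2 → 3 → 6 → 5 costing 55
Total via 2: 27 + 55 = 82.

82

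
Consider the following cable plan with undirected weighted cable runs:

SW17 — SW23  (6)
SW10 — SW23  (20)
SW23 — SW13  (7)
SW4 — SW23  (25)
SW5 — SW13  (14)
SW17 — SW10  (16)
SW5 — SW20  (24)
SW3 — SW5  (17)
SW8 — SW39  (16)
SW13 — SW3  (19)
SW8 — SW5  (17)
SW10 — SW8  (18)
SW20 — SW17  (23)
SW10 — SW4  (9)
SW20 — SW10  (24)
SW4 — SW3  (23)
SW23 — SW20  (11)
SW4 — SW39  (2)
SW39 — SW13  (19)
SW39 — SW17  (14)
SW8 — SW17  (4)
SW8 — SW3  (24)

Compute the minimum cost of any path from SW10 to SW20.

24

Settle nodes by increasing distance from SW10:
SW10: 0
SW4: 9  (via SW10)
SW39: 11  (via SW4)
SW17: 16  (via SW10)
SW8: 18  (via SW10)
SW23: 20  (via SW10)
SW20: 24  (via SW10)
Shortest route: SW10–SW20 = 24.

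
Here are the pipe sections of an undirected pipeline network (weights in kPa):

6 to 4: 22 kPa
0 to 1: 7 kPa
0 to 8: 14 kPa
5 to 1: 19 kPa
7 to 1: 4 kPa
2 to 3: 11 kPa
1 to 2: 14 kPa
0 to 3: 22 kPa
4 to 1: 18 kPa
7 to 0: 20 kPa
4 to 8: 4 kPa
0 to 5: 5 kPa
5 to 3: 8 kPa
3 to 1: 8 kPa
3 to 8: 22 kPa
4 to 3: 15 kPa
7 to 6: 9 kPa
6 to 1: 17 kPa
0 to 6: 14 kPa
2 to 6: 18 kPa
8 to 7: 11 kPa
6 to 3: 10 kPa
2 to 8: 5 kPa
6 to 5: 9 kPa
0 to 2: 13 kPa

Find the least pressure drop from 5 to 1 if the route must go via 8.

34 kPa

Shortest 5→8: 5 → 0 → 8 = 19
Best 8 to 1: 8 → 7 → 1 costing 15
Total via 8: 19 + 15 = 34 kPa.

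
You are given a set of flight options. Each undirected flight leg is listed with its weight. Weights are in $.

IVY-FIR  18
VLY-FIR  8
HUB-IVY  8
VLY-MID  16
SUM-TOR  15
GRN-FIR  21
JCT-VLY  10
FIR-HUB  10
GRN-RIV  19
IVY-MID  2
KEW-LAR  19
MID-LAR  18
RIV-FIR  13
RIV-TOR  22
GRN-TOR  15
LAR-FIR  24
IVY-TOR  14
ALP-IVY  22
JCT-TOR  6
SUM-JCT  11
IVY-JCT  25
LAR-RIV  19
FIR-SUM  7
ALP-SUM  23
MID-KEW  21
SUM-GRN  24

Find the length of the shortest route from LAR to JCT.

$40

Compare a few routes:
LAR → MID → IVY → TOR → JCT: 18+2+14+6 = 40
LAR → FIR → SUM → JCT: 24+7+11 = 42
LAR → FIR → VLY → JCT: 24+8+10 = 42
Cheapest is LAR → MID → IVY → TOR → JCT at $40.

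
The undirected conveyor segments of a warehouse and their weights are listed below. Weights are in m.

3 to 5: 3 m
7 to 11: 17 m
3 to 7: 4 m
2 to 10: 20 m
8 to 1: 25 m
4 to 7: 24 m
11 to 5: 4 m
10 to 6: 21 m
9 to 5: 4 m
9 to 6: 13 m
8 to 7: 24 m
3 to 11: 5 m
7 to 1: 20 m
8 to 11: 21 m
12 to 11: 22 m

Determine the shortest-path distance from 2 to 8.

Enumerating some paths:
2 - 10 - 6 - 9 - 5 - 3 - 11 - 8: 20+21+13+4+3+5+21 = 87
2 - 10 - 6 - 9 - 5 - 11 - 8: 20+21+13+4+4+21 = 83
2 - 10 - 6 - 9 - 5 - 11 - 3 - 7 - 8: 20+21+13+4+4+5+4+24 = 95
2 - 10 - 6 - 9 - 5 - 3 - 7 - 8: 20+21+13+4+3+4+24 = 89
The minimum is 83 m via 2 - 10 - 6 - 9 - 5 - 11 - 8.

83 m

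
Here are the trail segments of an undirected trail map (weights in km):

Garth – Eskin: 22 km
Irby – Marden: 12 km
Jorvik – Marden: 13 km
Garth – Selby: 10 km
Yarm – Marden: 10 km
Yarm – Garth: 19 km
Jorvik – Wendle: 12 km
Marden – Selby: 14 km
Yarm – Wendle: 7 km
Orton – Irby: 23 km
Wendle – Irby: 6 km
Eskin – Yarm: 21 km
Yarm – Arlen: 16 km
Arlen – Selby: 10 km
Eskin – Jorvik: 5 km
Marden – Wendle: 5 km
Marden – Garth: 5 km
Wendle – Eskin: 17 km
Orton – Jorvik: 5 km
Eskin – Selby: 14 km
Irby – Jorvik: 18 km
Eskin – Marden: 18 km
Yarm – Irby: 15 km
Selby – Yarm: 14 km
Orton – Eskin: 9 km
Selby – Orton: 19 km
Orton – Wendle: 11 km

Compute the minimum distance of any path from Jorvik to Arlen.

29 km

Candidate routes:
Jorvik - Marden - Selby - Arlen: 13+14+10 = 37
Jorvik - Eskin - Selby - Arlen: 5+14+10 = 29
Jorvik - Wendle - Yarm - Arlen: 12+7+16 = 35
Jorvik - Orton - Selby - Arlen: 5+19+10 = 34
The minimum is 29 km via Jorvik - Eskin - Selby - Arlen.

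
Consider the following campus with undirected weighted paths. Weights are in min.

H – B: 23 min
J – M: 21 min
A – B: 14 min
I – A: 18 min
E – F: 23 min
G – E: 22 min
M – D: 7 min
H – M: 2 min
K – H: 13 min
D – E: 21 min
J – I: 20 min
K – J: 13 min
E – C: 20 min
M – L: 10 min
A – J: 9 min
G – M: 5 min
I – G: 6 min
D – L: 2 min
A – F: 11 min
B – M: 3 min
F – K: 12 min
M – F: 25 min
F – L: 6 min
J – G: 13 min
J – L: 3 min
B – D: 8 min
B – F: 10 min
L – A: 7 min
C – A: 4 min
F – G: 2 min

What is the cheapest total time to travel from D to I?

Enumerating some paths:
D–L–M–G–I: 2+10+5+6 = 23
D–M–G–I: 7+5+6 = 18
D–L–F–G–I: 2+6+2+6 = 16
D–B–M–G–I: 8+3+5+6 = 22
Cheapest is D–L–F–G–I at 16 min.

16 min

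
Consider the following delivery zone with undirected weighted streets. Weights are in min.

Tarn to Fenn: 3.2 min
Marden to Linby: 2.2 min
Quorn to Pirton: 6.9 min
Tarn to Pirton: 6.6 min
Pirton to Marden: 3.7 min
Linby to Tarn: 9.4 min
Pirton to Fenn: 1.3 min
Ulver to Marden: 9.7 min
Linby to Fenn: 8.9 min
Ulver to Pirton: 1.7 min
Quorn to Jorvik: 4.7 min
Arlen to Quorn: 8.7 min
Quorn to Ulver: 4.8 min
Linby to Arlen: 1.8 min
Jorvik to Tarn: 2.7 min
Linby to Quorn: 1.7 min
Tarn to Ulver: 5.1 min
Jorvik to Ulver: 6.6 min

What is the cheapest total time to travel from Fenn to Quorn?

Shortest distances from Fenn:
Fenn: 0
Pirton: 1.3  (via Fenn)
Ulver: 3  (via Pirton)
Tarn: 3.2  (via Fenn)
Marden: 5  (via Pirton)
Jorvik: 5.9  (via Tarn)
Linby: 7.2  (via Marden)
Quorn: 7.8  (via Ulver)
Shortest route: Fenn → Pirton → Ulver → Quorn = 7.8 min.

7.8 min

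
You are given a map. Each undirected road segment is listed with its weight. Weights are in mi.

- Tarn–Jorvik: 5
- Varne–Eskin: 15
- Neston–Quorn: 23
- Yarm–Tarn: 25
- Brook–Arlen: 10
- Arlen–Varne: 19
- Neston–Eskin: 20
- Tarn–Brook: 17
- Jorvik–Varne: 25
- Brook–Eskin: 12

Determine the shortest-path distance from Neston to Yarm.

74 mi

Settle nodes by increasing distance from Neston:
Neston: 0
Eskin: 20  (via Neston)
Quorn: 23  (via Neston)
Brook: 32  (via Eskin)
Varne: 35  (via Eskin)
Arlen: 42  (via Brook)
Tarn: 49  (via Brook)
Jorvik: 54  (via Tarn)
Yarm: 74  (via Tarn)
Shortest route: Neston–Eskin–Brook–Tarn–Yarm = 74 mi.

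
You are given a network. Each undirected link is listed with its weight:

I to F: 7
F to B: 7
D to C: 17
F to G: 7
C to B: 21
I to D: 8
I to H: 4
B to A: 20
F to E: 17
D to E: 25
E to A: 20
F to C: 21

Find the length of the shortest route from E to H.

28

Enumerating some paths:
E → F → I → H: 17+7+4 = 28
E → D → I → H: 25+8+4 = 37
The minimum is 28 via E → F → I → H.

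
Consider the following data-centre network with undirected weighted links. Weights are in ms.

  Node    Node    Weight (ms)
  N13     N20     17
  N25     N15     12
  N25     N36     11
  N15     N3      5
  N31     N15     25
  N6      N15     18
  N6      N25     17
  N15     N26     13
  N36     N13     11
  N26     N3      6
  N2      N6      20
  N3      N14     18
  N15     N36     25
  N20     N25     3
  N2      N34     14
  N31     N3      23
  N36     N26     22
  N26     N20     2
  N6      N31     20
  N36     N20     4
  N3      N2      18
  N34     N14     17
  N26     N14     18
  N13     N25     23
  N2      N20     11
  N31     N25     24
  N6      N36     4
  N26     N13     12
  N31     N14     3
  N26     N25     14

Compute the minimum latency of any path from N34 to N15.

37 ms

Compare a few routes:
N34 - N2 - N3 - N15: 14+18+5 = 37
N34 - N2 - N20 - N26 - N3 - N15: 14+11+2+6+5 = 38
N34 - N2 - N20 - N26 - N15: 14+11+2+13 = 40
N34 - N14 - N3 - N15: 17+18+5 = 40
Cheapest is N34 - N2 - N3 - N15 at 37 ms.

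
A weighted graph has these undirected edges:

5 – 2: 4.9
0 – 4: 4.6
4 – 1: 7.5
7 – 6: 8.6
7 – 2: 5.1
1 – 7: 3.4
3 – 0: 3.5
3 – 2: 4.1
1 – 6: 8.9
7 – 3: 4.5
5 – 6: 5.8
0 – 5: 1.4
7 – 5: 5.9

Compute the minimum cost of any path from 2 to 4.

10.9

Candidate routes:
2 → 7 → 5 → 0 → 4: 5.1+5.9+1.4+4.6 = 17
2 → 5 → 0 → 4: 4.9+1.4+4.6 = 10.9
2 → 3 → 0 → 4: 4.1+3.5+4.6 = 12.2
2 → 7 → 1 → 4: 5.1+3.4+7.5 = 16
Cheapest is 2 → 5 → 0 → 4 at 10.9.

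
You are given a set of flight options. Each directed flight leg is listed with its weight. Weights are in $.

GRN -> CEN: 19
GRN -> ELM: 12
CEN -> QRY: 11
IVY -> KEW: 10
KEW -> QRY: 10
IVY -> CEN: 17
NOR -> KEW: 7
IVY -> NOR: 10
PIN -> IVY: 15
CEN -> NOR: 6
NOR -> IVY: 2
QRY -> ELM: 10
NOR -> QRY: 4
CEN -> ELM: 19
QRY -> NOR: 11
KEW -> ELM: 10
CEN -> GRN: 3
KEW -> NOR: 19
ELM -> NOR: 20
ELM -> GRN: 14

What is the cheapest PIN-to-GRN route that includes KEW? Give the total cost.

$49

Best PIN to KEW: PIN → IVY → KEW costing 25
Best KEW to GRN: KEW → ELM → GRN costing 24
Total via KEW: 25 + 24 = $49.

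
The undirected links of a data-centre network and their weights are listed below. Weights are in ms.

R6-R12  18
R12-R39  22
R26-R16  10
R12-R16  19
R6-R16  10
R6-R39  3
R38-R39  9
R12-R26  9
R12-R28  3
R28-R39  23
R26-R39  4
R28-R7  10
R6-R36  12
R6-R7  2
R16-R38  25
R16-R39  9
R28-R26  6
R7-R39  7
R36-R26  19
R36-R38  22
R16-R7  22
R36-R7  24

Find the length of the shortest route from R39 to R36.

Candidate routes:
R39–R6–R36: 3+12 = 15
R39–R26–R36: 4+19 = 23
R39–R7–R6–R36: 7+2+12 = 21
Cheapest is R39–R6–R36 at 15 ms.

15 ms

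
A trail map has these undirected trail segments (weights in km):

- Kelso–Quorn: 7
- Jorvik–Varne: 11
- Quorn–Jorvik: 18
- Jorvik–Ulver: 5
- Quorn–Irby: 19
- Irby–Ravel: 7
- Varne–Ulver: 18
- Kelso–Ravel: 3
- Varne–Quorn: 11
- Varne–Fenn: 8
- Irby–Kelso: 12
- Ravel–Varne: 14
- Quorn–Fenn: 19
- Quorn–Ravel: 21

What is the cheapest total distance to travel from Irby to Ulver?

Compare a few routes:
Irby–Ravel–Varne–Ulver: 7+14+18 = 39
Irby–Ravel–Kelso–Quorn–Jorvik–Ulver: 7+3+7+18+5 = 40
Irby–Quorn–Jorvik–Ulver: 19+18+5 = 42
Irby–Ravel–Varne–Jorvik–Ulver: 7+14+11+5 = 37
Cheapest is Irby–Ravel–Varne–Jorvik–Ulver at 37 km.

37 km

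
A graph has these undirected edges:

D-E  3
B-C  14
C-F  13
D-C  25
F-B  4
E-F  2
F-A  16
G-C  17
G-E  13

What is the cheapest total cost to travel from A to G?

Enumerating some paths:
A → F → C → G: 16+13+17 = 46
A → F → E → G: 16+2+13 = 31
The minimum is 31 via A → F → E → G.

31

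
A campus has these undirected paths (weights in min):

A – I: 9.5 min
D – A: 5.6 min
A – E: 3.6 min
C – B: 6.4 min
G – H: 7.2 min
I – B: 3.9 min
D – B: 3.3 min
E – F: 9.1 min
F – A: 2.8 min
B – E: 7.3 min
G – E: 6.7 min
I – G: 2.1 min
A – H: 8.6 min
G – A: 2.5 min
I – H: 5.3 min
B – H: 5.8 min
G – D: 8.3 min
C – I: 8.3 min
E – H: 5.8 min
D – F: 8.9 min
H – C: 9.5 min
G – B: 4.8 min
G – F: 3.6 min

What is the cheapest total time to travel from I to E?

Running Dijkstra from I:
I: 0
G: 2.1  (via I)
B: 3.9  (via I)
A: 4.6  (via G)
H: 5.3  (via I)
F: 5.7  (via G)
D: 7.2  (via B)
E: 8.2  (via A)
Shortest route: I → G → A → E = 8.2 min.

8.2 min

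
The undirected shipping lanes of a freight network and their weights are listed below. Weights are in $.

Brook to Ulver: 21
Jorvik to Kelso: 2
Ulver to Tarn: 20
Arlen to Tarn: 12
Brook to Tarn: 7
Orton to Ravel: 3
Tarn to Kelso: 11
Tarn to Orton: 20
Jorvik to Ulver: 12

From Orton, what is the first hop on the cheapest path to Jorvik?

Tarn

Candidate routes:
Orton–Tarn–Kelso–Jorvik: 20+11+2 = 33
Orton–Tarn–Ulver–Jorvik: 20+20+12 = 52
Cheapest is Orton–Tarn–Kelso–Jorvik at $33.
So from Orton the first move is to Tarn.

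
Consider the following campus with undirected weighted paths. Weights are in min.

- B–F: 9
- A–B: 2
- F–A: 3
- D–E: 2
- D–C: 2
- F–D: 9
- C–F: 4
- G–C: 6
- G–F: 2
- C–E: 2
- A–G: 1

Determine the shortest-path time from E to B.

11 min

Candidate routes:
E–C–F–A–B: 2+4+3+2 = 11
E–D–C–G–A–B: 2+2+6+1+2 = 13
E–D–C–F–A–B: 2+2+4+3+2 = 13
The minimum is 11 min via E–C–F–A–B.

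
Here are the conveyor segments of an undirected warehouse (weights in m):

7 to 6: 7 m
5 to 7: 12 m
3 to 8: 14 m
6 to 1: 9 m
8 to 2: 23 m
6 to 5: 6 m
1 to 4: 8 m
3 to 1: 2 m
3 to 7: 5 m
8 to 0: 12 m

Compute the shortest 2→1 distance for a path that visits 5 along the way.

69 m

Best 2 to 5: 2 → 8 → 3 → 7 → 5 costing 54
Shortest 5→1: 5 → 6 → 1 = 15
Total via 5: 54 + 15 = 69 m.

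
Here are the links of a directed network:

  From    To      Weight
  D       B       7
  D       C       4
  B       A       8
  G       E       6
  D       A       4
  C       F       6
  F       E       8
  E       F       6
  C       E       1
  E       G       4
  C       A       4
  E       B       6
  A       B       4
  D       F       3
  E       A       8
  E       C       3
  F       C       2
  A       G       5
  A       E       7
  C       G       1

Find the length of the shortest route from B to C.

18

Enumerating some paths:
B → A → E → C: 8+7+3 = 18
B → A → G → E → C: 8+5+6+3 = 22
The minimum is 18 via B → A → E → C.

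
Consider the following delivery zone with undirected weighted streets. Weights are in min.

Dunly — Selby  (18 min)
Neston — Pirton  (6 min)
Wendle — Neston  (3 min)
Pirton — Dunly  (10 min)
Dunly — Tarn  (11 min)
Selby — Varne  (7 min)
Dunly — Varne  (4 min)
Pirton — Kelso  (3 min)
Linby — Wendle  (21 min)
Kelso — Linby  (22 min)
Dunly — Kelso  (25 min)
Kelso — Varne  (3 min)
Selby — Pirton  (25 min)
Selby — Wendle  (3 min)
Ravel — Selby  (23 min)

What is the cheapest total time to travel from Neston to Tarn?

Settle nodes by increasing distance from Neston:
Neston: 0
Wendle: 3  (via Neston)
Selby: 6  (via Wendle)
Pirton: 6  (via Neston)
Kelso: 9  (via Pirton)
Varne: 12  (via Kelso)
Dunly: 16  (via Pirton)
Linby: 24  (via Wendle)
Tarn: 27  (via Dunly)
Shortest route: Neston → Pirton → Dunly → Tarn = 27 min.

27 min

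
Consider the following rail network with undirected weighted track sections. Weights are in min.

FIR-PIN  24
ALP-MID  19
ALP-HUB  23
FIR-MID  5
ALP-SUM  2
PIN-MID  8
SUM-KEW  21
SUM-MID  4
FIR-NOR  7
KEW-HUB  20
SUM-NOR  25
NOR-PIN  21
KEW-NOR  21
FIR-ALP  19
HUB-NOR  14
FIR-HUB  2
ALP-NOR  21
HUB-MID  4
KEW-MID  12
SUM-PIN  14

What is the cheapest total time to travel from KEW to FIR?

Enumerating some paths:
KEW → MID → HUB → FIR: 12+4+2 = 18
KEW → MID → FIR: 12+5 = 17
KEW → HUB → FIR: 20+2 = 22
The minimum is 17 min via KEW → MID → FIR.

17 min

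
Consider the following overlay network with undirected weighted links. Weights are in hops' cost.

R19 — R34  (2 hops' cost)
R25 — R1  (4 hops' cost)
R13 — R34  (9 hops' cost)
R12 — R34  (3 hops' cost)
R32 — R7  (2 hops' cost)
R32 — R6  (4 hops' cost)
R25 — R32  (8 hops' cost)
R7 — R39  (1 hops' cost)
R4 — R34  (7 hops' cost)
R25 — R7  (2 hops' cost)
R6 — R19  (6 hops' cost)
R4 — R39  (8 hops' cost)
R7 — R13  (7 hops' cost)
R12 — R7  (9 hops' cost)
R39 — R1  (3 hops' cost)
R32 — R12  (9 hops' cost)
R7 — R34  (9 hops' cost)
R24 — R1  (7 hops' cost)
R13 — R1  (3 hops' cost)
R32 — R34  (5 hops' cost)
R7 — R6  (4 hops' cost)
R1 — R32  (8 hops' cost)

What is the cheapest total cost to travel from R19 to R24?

Enumerating some paths:
R19 - R6 - R7 - R39 - R1 - R24: 6+4+1+3+7 = 21
R19 - R34 - R13 - R1 - R24: 2+9+3+7 = 21
R19 - R34 - R32 - R7 - R39 - R1 - R24: 2+5+2+1+3+7 = 20
The minimum is 20 hops' cost via R19 - R34 - R32 - R7 - R39 - R1 - R24.

20 hops' cost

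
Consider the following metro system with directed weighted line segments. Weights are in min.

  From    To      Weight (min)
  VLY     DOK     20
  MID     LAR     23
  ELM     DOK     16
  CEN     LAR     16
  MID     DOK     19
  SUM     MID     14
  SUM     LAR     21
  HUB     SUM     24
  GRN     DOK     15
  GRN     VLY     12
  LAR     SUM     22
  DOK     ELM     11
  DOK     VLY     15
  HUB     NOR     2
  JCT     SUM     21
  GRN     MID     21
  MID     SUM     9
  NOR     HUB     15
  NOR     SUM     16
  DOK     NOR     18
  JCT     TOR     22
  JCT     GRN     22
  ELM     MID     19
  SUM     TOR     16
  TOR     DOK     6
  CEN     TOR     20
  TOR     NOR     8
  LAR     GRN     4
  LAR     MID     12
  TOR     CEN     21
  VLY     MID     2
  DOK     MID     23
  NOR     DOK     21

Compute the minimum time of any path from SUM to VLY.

Compare a few routes:
SUM–TOR–DOK–VLY: 16+6+15 = 37
SUM–LAR–GRN–DOK–VLY: 21+4+15+15 = 55
SUM–MID–DOK–VLY: 14+19+15 = 48
SUM–MID–LAR–GRN–VLY: 14+23+4+12 = 53
Cheapest is SUM–TOR–DOK–VLY at 37 min.

37 min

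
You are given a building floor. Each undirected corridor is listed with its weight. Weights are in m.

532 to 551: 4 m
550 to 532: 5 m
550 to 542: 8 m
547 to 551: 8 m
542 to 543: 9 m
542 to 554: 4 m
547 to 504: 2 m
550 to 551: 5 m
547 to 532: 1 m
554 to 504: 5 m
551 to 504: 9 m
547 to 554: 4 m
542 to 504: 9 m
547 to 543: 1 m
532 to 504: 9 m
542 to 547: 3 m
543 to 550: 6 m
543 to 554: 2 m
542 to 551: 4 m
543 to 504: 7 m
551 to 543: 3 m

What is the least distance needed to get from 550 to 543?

6 m

Settle nodes by increasing distance from 550:
550: 0
551: 5  (via 550)
532: 5  (via 550)
547: 6  (via 532)
543: 6  (via 550)
Shortest route: 550 → 543 = 6 m.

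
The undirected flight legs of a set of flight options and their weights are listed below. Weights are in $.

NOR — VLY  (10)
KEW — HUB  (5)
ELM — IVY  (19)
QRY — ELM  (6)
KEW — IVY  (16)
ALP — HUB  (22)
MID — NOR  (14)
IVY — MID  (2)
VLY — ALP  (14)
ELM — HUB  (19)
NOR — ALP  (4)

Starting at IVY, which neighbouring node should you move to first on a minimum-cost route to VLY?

Compare a few routes:
IVY - MID - NOR - VLY: 2+14+10 = 26
IVY - MID - NOR - ALP - VLY: 2+14+4+14 = 34
The minimum is $26 via IVY - MID - NOR - VLY.
So from IVY the first move is to MID.

MID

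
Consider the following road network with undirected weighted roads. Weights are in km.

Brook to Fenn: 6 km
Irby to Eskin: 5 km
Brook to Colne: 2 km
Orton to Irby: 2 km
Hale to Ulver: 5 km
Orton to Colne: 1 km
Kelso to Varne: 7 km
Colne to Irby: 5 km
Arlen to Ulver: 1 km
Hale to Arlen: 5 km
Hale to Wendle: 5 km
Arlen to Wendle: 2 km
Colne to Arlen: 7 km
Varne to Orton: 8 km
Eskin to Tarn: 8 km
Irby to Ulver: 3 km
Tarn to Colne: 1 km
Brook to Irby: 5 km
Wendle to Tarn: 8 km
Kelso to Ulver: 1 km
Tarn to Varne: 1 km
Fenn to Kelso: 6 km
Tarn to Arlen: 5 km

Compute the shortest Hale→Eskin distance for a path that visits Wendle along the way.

16 km

Best Hale to Wendle: Hale → Wendle costing 5
Shortest Wendle→Eskin: Wendle → Arlen → Ulver → Irby → Eskin = 11
Total via Wendle: 5 + 11 = 16 km.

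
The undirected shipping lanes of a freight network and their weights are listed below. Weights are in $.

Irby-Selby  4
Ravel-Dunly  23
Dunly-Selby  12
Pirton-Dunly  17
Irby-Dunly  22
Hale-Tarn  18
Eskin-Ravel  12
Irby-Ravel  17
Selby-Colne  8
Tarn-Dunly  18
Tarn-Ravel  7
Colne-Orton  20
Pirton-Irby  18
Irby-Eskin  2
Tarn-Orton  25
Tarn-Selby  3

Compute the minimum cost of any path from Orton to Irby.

$32

Running Dijkstra from Orton:
Orton: 0
Colne: 20  (via Orton)
Tarn: 25  (via Orton)
Selby: 28  (via Colne)
Irby: 32  (via Selby)
Shortest route: Orton–Colne–Selby–Irby = $32.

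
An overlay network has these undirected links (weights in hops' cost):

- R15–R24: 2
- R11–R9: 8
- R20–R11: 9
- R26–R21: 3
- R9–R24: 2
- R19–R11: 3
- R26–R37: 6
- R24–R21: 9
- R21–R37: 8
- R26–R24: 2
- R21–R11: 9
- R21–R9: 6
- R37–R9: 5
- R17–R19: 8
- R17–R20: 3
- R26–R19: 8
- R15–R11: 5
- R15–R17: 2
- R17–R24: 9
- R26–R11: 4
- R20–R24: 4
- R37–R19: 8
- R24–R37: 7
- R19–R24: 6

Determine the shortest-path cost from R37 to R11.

Settle nodes by increasing distance from R37:
R37: 0
R9: 5  (via R37)
R26: 6  (via R37)
R24: 7  (via R37)
R21: 8  (via R37)
R19: 8  (via R37)
R15: 9  (via R24)
R11: 10  (via R26)
Shortest route: R37 → R26 → R11 = 10 hops' cost.

10 hops' cost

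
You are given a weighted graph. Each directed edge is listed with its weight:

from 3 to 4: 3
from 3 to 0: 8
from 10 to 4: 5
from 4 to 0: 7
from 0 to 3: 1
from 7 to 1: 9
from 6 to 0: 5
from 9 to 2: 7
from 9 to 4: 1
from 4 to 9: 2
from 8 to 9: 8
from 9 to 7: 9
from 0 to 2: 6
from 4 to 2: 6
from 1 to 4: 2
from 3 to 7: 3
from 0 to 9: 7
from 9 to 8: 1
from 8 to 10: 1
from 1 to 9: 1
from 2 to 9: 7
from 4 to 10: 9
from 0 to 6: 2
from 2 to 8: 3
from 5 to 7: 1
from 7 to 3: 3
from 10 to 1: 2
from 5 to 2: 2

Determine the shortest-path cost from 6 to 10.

13

Compare a few routes:
6 - 0 - 3 - 4 - 9 - 8 - 10: 5+1+3+2+1+1 = 13
6 - 0 - 9 - 8 - 10: 5+7+1+1 = 14
The minimum is 13 via 6 - 0 - 3 - 4 - 9 - 8 - 10.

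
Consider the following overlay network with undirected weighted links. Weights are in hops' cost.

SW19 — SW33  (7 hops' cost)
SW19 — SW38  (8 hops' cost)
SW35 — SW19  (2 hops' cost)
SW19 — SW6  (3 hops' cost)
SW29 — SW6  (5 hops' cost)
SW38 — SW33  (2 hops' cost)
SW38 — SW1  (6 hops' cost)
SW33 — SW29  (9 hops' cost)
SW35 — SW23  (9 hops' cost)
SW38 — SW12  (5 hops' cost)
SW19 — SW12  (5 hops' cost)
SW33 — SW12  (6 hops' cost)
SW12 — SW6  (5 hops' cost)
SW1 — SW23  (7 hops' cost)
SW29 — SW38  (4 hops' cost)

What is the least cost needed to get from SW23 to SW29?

17 hops' cost

Enumerating some paths:
SW23 - SW1 - SW38 - SW29: 7+6+4 = 17
SW23 - SW35 - SW19 - SW38 - SW29: 9+2+8+4 = 23
SW23 - SW35 - SW19 - SW6 - SW29: 9+2+3+5 = 19
Cheapest is SW23 - SW1 - SW38 - SW29 at 17 hops' cost.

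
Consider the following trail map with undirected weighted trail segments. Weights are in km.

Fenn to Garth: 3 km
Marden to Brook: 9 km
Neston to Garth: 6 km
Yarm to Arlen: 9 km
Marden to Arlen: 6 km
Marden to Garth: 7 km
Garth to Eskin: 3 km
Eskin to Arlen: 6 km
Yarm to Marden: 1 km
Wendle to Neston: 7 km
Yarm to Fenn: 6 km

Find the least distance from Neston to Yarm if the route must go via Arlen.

22 km

Best Neston to Arlen: Neston → Garth → Eskin → Arlen costing 15
Best Arlen to Yarm: Arlen → Marden → Yarm costing 7
Total via Arlen: 15 + 7 = 22 km.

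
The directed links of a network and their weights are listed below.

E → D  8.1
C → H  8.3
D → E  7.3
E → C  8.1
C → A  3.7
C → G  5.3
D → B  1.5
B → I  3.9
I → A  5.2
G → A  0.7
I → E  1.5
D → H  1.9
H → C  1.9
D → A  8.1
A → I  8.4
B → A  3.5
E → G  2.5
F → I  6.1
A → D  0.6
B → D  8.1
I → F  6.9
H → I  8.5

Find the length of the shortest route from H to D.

Candidate routes:
H - C - G - A - D: 1.9+5.3+0.7+0.6 = 8.5
H - I - A - D: 8.5+5.2+0.6 = 14.3
H - I - E - G - A - D: 8.5+1.5+2.5+0.7+0.6 = 13.8
H - C - A - D: 1.9+3.7+0.6 = 6.2
Cheapest is H - C - A - D at 6.2.

6.2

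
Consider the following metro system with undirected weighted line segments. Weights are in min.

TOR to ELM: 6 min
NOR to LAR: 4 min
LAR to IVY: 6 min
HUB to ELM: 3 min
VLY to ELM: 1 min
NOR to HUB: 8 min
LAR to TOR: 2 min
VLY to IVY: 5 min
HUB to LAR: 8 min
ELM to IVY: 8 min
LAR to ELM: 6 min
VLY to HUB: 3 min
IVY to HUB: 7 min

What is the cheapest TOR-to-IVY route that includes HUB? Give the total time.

16 min

Shortest TOR→HUB: TOR → ELM → HUB = 9
Shortest HUB→IVY: HUB → IVY = 7
Total via HUB: 9 + 7 = 16 min.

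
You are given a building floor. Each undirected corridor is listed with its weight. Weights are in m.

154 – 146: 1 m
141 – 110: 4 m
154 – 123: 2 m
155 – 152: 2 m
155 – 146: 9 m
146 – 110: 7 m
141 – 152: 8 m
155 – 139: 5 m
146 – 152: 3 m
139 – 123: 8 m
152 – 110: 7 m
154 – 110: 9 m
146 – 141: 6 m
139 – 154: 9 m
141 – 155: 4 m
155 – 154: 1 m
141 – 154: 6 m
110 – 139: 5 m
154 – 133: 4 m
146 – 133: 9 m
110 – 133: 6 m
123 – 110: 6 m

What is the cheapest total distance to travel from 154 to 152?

Settle nodes by increasing distance from 154:
154: 0
146: 1  (via 154)
155: 1  (via 154)
123: 2  (via 154)
152: 3  (via 155)
Shortest route: 154 → 155 → 152 = 3 m.

3 m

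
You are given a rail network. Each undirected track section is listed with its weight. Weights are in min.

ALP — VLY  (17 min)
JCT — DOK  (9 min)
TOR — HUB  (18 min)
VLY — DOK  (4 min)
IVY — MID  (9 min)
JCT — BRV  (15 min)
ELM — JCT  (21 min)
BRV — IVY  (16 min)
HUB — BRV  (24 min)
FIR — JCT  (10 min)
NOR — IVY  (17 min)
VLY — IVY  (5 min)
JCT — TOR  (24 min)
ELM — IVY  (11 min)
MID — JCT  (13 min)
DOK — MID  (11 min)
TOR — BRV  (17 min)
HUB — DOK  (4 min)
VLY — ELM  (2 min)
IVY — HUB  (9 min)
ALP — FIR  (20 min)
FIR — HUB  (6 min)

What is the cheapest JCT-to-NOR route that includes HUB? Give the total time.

Shortest JCT→HUB: JCT → DOK → HUB = 13
Shortest HUB→NOR: HUB → IVY → NOR = 26
Total via HUB: 13 + 26 = 39 min.

39 min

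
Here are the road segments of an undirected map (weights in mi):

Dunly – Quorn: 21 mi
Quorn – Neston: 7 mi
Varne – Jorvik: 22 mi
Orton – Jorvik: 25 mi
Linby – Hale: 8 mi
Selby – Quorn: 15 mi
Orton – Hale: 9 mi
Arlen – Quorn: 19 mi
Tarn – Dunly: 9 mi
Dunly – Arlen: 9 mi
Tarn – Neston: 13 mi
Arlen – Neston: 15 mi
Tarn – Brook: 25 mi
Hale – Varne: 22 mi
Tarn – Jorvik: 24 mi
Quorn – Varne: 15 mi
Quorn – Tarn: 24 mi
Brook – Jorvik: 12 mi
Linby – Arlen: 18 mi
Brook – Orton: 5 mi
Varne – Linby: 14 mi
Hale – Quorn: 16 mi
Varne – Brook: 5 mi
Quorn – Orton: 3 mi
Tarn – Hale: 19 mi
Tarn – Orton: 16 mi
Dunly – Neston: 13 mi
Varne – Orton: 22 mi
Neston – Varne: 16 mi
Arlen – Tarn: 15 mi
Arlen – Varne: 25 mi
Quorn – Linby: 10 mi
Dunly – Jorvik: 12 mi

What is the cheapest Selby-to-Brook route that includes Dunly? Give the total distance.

59 mi

Shortest Selby→Dunly: Selby → Quorn → Neston → Dunly = 35
Best Dunly to Brook: Dunly → Jorvik → Brook costing 24
Total via Dunly: 35 + 24 = 59 mi.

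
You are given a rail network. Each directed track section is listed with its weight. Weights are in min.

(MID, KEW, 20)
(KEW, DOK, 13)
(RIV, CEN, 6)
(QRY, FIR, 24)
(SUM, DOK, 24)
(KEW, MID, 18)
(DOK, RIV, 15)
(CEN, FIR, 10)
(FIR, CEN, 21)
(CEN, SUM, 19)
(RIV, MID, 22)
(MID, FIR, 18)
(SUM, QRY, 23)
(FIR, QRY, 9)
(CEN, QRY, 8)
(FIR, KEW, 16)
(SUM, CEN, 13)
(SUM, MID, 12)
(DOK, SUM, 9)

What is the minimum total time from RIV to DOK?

45 min

Candidate routes:
RIV - CEN - SUM - DOK: 6+19+24 = 49
RIV - MID - KEW - DOK: 22+20+13 = 55
RIV - CEN - QRY - FIR - KEW - DOK: 6+8+24+16+13 = 67
RIV - CEN - FIR - KEW - DOK: 6+10+16+13 = 45
Cheapest is RIV - CEN - FIR - KEW - DOK at 45 min.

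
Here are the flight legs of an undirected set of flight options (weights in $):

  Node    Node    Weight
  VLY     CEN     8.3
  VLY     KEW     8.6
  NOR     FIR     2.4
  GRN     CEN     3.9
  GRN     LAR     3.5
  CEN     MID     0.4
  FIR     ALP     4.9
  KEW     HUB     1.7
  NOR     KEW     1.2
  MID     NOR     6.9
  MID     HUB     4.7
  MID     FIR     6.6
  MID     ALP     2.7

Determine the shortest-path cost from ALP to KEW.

Enumerating some paths:
ALP - MID - HUB - KEW: 2.7+4.7+1.7 = 9.1
ALP - MID - NOR - KEW: 2.7+6.9+1.2 = 10.8
ALP - FIR - NOR - KEW: 4.9+2.4+1.2 = 8.5
ALP - MID - FIR - NOR - KEW: 2.7+6.6+2.4+1.2 = 12.9
The minimum is $8.5 via ALP - FIR - NOR - KEW.

$8.5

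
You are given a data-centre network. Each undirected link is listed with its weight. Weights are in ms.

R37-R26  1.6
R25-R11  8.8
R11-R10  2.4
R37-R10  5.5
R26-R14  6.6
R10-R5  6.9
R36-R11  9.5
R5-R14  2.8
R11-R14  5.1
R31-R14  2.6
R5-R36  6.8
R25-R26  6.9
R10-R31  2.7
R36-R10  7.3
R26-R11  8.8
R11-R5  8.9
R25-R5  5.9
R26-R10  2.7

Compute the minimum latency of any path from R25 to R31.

Compare a few routes:
R25 → R5 → R14 → R31: 5.9+2.8+2.6 = 11.3
R25 → R26 → R10 → R31: 6.9+2.7+2.7 = 12.3
The minimum is 11.3 ms via R25 → R5 → R14 → R31.

11.3 ms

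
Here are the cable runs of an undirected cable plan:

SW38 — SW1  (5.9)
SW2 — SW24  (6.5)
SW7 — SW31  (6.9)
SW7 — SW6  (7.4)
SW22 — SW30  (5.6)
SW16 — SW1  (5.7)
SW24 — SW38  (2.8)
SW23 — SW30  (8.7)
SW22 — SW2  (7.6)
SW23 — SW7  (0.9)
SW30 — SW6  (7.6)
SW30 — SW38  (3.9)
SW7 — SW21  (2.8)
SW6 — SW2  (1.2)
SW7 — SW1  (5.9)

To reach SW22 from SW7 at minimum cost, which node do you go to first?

SW23

Compare a few routes:
SW7–SW6–SW2–SW22: 7.4+1.2+7.6 = 16.2
SW7–SW23–SW30–SW22: 0.9+8.7+5.6 = 15.2
SW7–SW6–SW30–SW22: 7.4+7.6+5.6 = 20.6
SW7–SW1–SW38–SW30–SW22: 5.9+5.9+3.9+5.6 = 21.3
Cheapest is SW7–SW23–SW30–SW22 at 15.2.
So from SW7 the first move is to SW23.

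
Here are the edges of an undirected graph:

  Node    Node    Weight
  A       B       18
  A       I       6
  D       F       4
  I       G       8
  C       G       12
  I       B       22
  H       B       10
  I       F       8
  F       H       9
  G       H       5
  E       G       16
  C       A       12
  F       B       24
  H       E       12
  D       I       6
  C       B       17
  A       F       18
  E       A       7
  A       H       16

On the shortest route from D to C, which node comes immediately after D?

Enumerating some paths:
D - F - I - A - C: 4+8+6+12 = 30
D - I - A - C: 6+6+12 = 24
D - I - G - C: 6+8+12 = 26
D - F - H - G - C: 4+9+5+12 = 30
The minimum is 24 via D - I - A - C.
So from D the first move is to I.

I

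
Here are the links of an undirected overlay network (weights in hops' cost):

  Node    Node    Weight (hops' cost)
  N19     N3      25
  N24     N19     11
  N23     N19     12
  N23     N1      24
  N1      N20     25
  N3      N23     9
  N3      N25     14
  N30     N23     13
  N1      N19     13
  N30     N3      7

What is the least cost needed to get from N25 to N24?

46 hops' cost

Candidate routes:
N25 - N3 - N23 - N19 - N24: 14+9+12+11 = 46
N25 - N3 - N30 - N23 - N19 - N24: 14+7+13+12+11 = 57
N25 - N3 - N19 - N24: 14+25+11 = 50
Cheapest is N25 - N3 - N23 - N19 - N24 at 46 hops' cost.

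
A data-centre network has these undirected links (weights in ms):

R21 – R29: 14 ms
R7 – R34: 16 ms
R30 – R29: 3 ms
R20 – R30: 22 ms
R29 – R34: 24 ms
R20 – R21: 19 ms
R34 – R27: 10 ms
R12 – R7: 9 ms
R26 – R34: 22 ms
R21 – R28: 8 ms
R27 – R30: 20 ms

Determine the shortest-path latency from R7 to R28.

62 ms

Running Dijkstra from R7:
R7: 0
R12: 9  (via R7)
R34: 16  (via R7)
R27: 26  (via R34)
R26: 38  (via R34)
R29: 40  (via R34)
R30: 43  (via R29)
R21: 54  (via R29)
R28: 62  (via R21)
Shortest route: R7–R34–R29–R21–R28 = 62 ms.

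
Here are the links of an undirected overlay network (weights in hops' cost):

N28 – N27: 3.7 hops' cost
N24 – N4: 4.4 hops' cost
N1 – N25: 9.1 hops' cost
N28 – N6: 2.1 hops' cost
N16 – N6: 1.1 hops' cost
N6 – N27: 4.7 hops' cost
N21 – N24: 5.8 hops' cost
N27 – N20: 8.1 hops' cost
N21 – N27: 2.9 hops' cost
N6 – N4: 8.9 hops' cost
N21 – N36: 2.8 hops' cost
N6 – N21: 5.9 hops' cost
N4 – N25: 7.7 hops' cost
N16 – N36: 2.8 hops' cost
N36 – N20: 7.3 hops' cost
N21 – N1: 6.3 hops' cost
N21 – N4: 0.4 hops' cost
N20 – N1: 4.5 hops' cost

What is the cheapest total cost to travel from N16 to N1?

11.9 hops' cost

Running Dijkstra from N16:
N16: 0
N6: 1.1  (via N16)
N36: 2.8  (via N16)
N28: 3.2  (via N6)
N21: 5.6  (via N36)
N27: 5.8  (via N6)
N4: 6  (via N21)
N20: 10.1  (via N36)
N24: 10.4  (via N4)
N1: 11.9  (via N21)
Shortest route: N16–N36–N21–N1 = 11.9 hops' cost.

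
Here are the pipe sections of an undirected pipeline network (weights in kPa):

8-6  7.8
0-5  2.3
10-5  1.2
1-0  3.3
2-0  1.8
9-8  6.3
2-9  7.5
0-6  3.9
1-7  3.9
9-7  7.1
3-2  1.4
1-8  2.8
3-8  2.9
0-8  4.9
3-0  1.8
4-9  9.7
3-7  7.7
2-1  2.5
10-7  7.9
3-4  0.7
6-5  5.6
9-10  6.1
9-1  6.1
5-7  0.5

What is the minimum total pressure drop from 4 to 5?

4.8 kPa

Running Dijkstra from 4:
4: 0
3: 0.7  (via 4)
2: 2.1  (via 3)
0: 2.5  (via 3)
8: 3.6  (via 3)
1: 4.6  (via 2)
5: 4.8  (via 0)
Shortest route: 4–3–0–5 = 4.8 kPa.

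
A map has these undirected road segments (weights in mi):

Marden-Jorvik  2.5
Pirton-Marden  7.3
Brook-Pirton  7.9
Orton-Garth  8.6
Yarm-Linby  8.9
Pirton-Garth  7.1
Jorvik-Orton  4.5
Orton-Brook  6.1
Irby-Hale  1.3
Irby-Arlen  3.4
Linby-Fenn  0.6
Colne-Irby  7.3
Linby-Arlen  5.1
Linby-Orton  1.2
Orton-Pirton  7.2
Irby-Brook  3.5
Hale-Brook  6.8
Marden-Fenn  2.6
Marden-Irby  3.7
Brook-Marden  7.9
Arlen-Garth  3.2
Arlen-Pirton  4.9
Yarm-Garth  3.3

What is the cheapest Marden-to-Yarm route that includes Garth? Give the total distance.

Shortest Marden→Garth: Marden → Irby → Arlen → Garth = 10.3
Best Garth to Yarm: Garth → Yarm costing 3.3
Total via Garth: 10.3 + 3.3 = 13.6 mi.

13.6 mi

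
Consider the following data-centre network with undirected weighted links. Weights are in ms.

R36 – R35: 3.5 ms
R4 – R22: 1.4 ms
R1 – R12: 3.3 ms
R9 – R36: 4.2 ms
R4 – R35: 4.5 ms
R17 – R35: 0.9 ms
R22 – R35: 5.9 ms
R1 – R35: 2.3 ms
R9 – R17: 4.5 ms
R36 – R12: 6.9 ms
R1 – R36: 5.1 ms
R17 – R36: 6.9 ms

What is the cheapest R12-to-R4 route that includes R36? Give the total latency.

Shortest R12→R36: R12 → R36 = 6.9
Shortest R36→R4: R36 → R35 → R4 = 8
Total via R36: 6.9 + 8 = 14.9 ms.

14.9 ms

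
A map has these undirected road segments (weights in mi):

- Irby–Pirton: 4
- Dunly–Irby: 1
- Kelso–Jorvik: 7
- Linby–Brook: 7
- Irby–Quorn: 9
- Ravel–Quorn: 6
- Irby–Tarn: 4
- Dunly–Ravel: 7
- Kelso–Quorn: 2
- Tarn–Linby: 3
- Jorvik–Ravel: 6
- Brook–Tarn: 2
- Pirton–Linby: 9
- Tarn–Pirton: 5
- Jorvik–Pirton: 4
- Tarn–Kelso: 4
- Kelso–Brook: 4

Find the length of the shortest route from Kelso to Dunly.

9 mi

Running Dijkstra from Kelso:
Kelso: 0
Quorn: 2  (via Kelso)
Tarn: 4  (via Kelso)
Brook: 4  (via Kelso)
Linby: 7  (via Tarn)
Jorvik: 7  (via Kelso)
Ravel: 8  (via Quorn)
Irby: 8  (via Tarn)
Dunly: 9  (via Irby)
Shortest route: Kelso–Tarn–Irby–Dunly = 9 mi.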